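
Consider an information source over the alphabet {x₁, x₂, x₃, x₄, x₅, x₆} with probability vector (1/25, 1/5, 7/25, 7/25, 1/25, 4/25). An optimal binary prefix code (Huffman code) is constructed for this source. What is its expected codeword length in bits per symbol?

Repeatedly combine the two least-probable nodes; the expected code length is the sum of the merged weights.
merge 1/25 + 1/25 → 2/25
merge 2/25 + 4/25 → 6/25
merge 1/5 + 6/25 → 11/25
merge 7/25 + 7/25 → 14/25
merge 11/25 + 14/25 → 1
L = 2/25 + 6/25 + 11/25 + 14/25 + 1 = 58/25 = 2.32 bits/symbol.

2.32 bits/symbol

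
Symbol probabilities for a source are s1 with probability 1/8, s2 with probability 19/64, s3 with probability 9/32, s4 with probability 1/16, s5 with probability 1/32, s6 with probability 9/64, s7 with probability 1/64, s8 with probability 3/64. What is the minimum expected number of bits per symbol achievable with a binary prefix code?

Repeatedly combine the two least-probable nodes; the expected code length is the sum of the merged weights.
merge 1/64 + 1/32 → 3/64
merge 3/64 + 3/64 → 3/32
merge 1/16 + 3/32 → 5/32
merge 1/8 + 9/64 → 17/64
merge 5/32 + 17/64 → 27/64
merge 9/32 + 19/64 → 37/64
merge 27/64 + 37/64 → 1
L = 3/64 + 3/32 + 5/32 + 17/64 + 27/64 + 37/64 + 1 = 41/16 = 2.5625 bits/symbol.

2.5625 bits/symbol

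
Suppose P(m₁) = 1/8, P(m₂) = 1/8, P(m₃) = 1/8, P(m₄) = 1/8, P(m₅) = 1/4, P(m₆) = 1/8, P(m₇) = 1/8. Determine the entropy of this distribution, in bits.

Each probability is a power of 1/2, so log₂(1/p) is an integer.
H = Σ p·log₂(1/p) = 1/8·3 + 1/8·3 + 1/8·3 + 1/8·3 + 1/4·2 + 1/8·3 + 1/8·3 = 2.75 bits.

2.75 bits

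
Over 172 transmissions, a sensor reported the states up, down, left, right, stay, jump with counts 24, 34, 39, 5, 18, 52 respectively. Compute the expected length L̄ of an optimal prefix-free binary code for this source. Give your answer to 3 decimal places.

2.407 bits/symbol

Probabilities are the counts divided by 172.
Repeatedly combine the two least-probable nodes; the expected code length is the sum of the merged weights.
merge 5/172 + 9/86 → 23/172
merge 23/172 + 6/43 → 47/172
merge 17/86 + 39/172 → 73/172
merge 47/172 + 13/43 → 99/172
merge 73/172 + 99/172 → 1
L = 23/172 + 47/172 + 73/172 + 99/172 + 1 = 207/86 ≈ 2.407 bits/symbol.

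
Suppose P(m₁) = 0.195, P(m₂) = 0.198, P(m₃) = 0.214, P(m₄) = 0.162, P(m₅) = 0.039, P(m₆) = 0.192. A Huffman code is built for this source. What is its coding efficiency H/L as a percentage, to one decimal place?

95.2%

Entropy H = −Σ p log₂ p ≈ 2.4636 bits.
Huffman merges: 39/1000+81/500→201/1000; 24/125+39/200→387/1000; 99/500+201/1000→399/1000; 107/500+387/1000→601/1000; 399/1000+601/1000→1. L = 647/250 ≈ 2.5880.
Efficiency = H/L = 2.4636/2.5880 = 95.2%.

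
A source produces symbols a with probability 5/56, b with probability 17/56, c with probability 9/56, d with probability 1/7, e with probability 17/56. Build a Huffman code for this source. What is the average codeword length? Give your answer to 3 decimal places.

2.232 bits/symbol

Repeatedly combine the two least-probable nodes; the expected code length is the sum of the merged weights.
merge 5/56 + 1/7 → 13/56
merge 9/56 + 13/56 → 11/28
merge 17/56 + 17/56 → 17/28
merge 11/28 + 17/28 → 1
L = 13/56 + 11/28 + 17/28 + 1 = 125/56 ≈ 2.232 bits/symbol.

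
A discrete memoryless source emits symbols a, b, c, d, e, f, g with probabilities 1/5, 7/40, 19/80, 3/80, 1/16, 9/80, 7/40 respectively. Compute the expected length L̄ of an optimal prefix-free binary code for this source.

2.6625 bits/symbol

Repeatedly combine the two least-probable nodes; the expected code length is the sum of the merged weights.
merge 3/80 + 1/16 → 1/10
merge 1/10 + 9/80 → 17/80
merge 7/40 + 7/40 → 7/20
merge 1/5 + 17/80 → 33/80
merge 19/80 + 7/20 → 47/80
merge 33/80 + 47/80 → 1
L = 1/10 + 17/80 + 7/20 + 33/80 + 47/80 + 1 = 213/80 = 2.6625 bits/symbol.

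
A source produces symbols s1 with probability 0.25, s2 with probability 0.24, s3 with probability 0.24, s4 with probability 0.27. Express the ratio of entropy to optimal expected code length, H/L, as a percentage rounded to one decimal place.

99.9%

Entropy H = −Σ p log₂ p ≈ 1.9983 bits.
Huffman merges: 6/25+6/25→12/25; 1/4+27/100→13/25; 12/25+13/25→1. L = 2 ≈ 2.0000.
Efficiency = H/L = 1.9983/2.0000 = 99.9%.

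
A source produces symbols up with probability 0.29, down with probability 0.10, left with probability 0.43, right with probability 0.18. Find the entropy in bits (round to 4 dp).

H = −Σ pᵢ log₂ pᵢ.
−0.29·log₂(0.29) = 0.5179
−0.10·log₂(0.10) = 0.3322
−0.43·log₂(0.43) = 0.5236
−0.18·log₂(0.18) = 0.4453
Sum ≈ 1.8190 → 1.8190 bits.

1.8190 bits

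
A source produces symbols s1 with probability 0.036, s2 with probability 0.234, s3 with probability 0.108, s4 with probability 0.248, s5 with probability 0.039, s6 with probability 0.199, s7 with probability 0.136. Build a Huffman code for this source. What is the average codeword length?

2.577 bits/symbol

Repeatedly combine the two least-probable nodes; the expected code length is the sum of the merged weights.
merge 9/250 + 39/1000 → 3/40
merge 3/40 + 27/250 → 183/1000
merge 17/125 + 183/1000 → 319/1000
merge 199/1000 + 117/500 → 433/1000
merge 31/125 + 319/1000 → 567/1000
merge 433/1000 + 567/1000 → 1
L = 3/40 + 183/1000 + 319/1000 + 433/1000 + 567/1000 + 1 = 2577/1000 = 2.577 bits/symbol.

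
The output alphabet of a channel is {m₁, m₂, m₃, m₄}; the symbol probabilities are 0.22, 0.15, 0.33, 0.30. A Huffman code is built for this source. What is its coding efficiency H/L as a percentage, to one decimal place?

Entropy H = −Σ p log₂ p ≈ 1.9400 bits.
Huffman merges: 3/20+11/50→37/100; 3/10+33/100→63/100; 37/100+63/100→1. L = 2 ≈ 2.0000.
Efficiency = H/L = 1.9400/2.0000 = 97.0%.

97.0%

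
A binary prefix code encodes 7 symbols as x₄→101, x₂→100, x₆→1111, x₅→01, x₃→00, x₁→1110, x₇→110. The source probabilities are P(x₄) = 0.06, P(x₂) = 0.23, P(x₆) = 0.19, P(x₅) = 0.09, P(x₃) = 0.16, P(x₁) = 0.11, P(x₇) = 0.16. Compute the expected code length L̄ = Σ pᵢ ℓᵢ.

3.05 bits/symbol

L̄ = Σ pᵢ·ℓᵢ = 0.06·3 + 0.23·3 + 0.19·4 + 0.09·2 + 0.16·2 + 0.11·4 + 0.16·3 = 3.05 bits/symbol.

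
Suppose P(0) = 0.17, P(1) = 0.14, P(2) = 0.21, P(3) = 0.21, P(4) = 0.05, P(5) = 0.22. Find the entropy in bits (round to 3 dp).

2.474 bits

H = −Σ pᵢ log₂ pᵢ.
−0.17·log₂(0.17) = 0.4346
−0.14·log₂(0.14) = 0.3971
−0.21·log₂(0.21) = 0.4728
−0.21·log₂(0.21) = 0.4728
−0.05·log₂(0.05) = 0.2161
−0.22·log₂(0.22) = 0.4806
Sum ≈ 2.4740 → 2.474 bits.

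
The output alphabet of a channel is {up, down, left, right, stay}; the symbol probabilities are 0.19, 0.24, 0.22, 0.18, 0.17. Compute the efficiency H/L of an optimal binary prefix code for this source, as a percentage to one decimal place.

Entropy H = −Σ p log₂ p ≈ 2.3098 bits.
Huffman merges: 17/100+9/50→7/20; 19/100+11/50→41/100; 6/25+7/20→59/100; 41/100+59/100→1. L = 47/20 ≈ 2.3500.
Efficiency = H/L = 2.3098/2.3500 = 98.3%.

98.3%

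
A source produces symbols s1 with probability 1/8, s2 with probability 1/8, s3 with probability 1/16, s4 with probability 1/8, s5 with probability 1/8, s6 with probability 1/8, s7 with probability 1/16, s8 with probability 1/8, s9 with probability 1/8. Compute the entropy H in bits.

Each probability is a power of 1/2, so log₂(1/p) is an integer.
H = Σ p·log₂(1/p) = 1/8·3 + 1/8·3 + 1/16·4 + 1/8·3 + 1/8·3 + 1/8·3 + 1/16·4 + 1/8·3 + 1/8·3 = 3.125 bits.

3.125 bits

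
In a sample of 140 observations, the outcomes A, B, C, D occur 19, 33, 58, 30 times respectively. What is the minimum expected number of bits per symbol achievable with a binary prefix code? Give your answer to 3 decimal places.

1.936 bits/symbol

Probabilities are the counts divided by 140.
Repeatedly combine the two least-probable nodes; the expected code length is the sum of the merged weights.
merge 19/140 + 3/14 → 7/20
merge 33/140 + 7/20 → 41/70
merge 29/70 + 41/70 → 1
L = 7/20 + 41/70 + 1 = 271/140 ≈ 1.936 bits/symbol.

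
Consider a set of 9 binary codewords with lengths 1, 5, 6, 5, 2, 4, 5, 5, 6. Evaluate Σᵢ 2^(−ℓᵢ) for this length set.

With common denominator 2^6 = 64: Σ 2^(−ℓᵢ) = 32/64 + 2/64 + 1/64 + 2/64 + 16/64 + 4/64 + 2/64 + 2/64 + 1/64 = 62/64 = 0.96875.

0.96875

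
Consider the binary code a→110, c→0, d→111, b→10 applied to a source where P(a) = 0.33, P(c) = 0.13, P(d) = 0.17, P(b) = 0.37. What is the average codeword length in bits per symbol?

L̄ = Σ pᵢ·ℓᵢ = 0.33·3 + 0.13·1 + 0.17·3 + 0.37·2 = 2.37 bits/symbol.

2.37 bits/symbol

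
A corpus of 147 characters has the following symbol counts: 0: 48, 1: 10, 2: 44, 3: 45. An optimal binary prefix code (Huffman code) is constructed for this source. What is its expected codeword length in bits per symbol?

Probabilities are the counts divided by 147.
Repeatedly combine the two least-probable nodes; the expected code length is the sum of the merged weights.
merge 10/147 + 44/147 → 18/49
merge 15/49 + 16/49 → 31/49
merge 18/49 + 31/49 → 1
L = 18/49 + 31/49 + 1 = 2 bits/symbol.

2 bits/symbol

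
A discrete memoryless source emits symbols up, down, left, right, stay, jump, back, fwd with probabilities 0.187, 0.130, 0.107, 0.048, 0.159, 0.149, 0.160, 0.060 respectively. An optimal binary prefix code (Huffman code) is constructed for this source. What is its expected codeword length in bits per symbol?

2.921 bits/symbol

Repeatedly combine the two least-probable nodes; the expected code length is the sum of the merged weights.
merge 6/125 + 3/50 → 27/250
merge 107/1000 + 27/250 → 43/200
merge 13/100 + 149/1000 → 279/1000
merge 159/1000 + 4/25 → 319/1000
merge 187/1000 + 43/200 → 201/500
merge 279/1000 + 319/1000 → 299/500
merge 201/500 + 299/500 → 1
L = 27/250 + 43/200 + 279/1000 + 319/1000 + 201/500 + 299/500 + 1 = 2921/1000 = 2.921 bits/symbol.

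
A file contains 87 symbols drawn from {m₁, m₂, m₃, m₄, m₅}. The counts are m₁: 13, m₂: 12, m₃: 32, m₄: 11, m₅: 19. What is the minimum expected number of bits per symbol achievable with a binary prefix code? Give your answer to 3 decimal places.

2.264 bits/symbol

Probabilities are the counts divided by 87.
Repeatedly combine the two least-probable nodes; the expected code length is the sum of the merged weights.
merge 11/87 + 4/29 → 23/87
merge 13/87 + 19/87 → 32/87
merge 23/87 + 32/87 → 55/87
merge 32/87 + 55/87 → 1
L = 23/87 + 32/87 + 55/87 + 1 = 197/87 ≈ 2.264 bits/symbol.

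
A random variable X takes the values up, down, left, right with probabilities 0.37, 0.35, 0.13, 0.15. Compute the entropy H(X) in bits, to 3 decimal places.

H = −Σ pᵢ log₂ pᵢ.
−0.37·log₂(0.37) = 0.5307
−0.35·log₂(0.35) = 0.5301
−0.13·log₂(0.13) = 0.3826
−0.15·log₂(0.15) = 0.4105
Sum ≈ 1.8540 → 1.854 bits.

1.854 bits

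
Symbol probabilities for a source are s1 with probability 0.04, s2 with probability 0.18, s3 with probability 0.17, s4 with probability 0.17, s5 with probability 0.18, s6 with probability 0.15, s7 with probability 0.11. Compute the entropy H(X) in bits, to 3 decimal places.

2.706 bits

H = −Σ pᵢ log₂ pᵢ.
−0.04·log₂(0.04) = 0.1858
−0.18·log₂(0.18) = 0.4453
−0.17·log₂(0.17) = 0.4346
−0.17·log₂(0.17) = 0.4346
−0.18·log₂(0.18) = 0.4453
−0.15·log₂(0.15) = 0.4105
−0.11·log₂(0.11) = 0.3503
Sum ≈ 2.7064 → 2.706 bits.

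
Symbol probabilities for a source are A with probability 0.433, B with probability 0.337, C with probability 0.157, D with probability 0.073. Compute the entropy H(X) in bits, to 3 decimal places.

H = −Σ pᵢ log₂ pᵢ.
−0.433·log₂(0.433) = 0.5229
−0.337·log₂(0.337) = 0.5288
−0.157·log₂(0.157) = 0.4194
−0.073·log₂(0.073) = 0.2756
Sum ≈ 1.7467 → 1.747 bits.

1.747 bits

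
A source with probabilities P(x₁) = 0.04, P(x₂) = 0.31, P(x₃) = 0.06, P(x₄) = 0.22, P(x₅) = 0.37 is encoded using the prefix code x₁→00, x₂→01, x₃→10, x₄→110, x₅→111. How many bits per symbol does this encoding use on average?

2.59 bits/symbol

L̄ = Σ pᵢ·ℓᵢ = 0.04·2 + 0.31·2 + 0.06·2 + 0.22·3 + 0.37·3 = 2.59 bits/symbol.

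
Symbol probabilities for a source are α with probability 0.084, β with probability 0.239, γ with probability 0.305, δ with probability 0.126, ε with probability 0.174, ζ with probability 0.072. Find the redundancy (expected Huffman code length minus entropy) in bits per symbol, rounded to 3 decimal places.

0.033 bits

Entropy H = −Σ p log₂ p ≈ 2.4050 bits.
Huffman merges: 9/125+21/250→39/250; 63/500+39/250→141/500; 87/500+239/1000→413/1000; 141/500+61/200→587/1000; 413/1000+587/1000→1. L = 1219/500 ≈ 2.4380.
L − H = 2.4380 − 2.4050 = 0.033 bits.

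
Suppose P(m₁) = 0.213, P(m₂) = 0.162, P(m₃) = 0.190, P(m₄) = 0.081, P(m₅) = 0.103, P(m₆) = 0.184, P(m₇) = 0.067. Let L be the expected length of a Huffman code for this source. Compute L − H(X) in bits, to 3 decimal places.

0.047 bits

Entropy H = −Σ p log₂ p ≈ 2.6980 bits.
Huffman merges: 67/1000+81/1000→37/250; 103/1000+37/250→251/1000; 81/500+23/125→173/500; 19/100+213/1000→403/1000; 251/1000+173/500→597/1000; 403/1000+597/1000→1. L = 549/200 ≈ 2.7450.
L − H = 2.7450 − 2.6980 = 0.047 bits.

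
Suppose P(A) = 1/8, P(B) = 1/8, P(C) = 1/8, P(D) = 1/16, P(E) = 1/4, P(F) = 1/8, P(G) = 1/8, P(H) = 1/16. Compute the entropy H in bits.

Each probability is a power of 1/2, so log₂(1/p) is an integer.
H = Σ p·log₂(1/p) = 1/8·3 + 1/8·3 + 1/8·3 + 1/16·4 + 1/4·2 + 1/8·3 + 1/8·3 + 1/16·4 = 2.875 bits.

2.875 bits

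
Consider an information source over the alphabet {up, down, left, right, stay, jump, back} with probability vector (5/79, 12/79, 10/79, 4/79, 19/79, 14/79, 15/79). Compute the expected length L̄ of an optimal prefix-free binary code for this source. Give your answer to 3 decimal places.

2.684 bits/symbol

Repeatedly combine the two least-probable nodes; the expected code length is the sum of the merged weights.
merge 4/79 + 5/79 → 9/79
merge 9/79 + 10/79 → 19/79
merge 12/79 + 14/79 → 26/79
merge 15/79 + 19/79 → 34/79
merge 19/79 + 26/79 → 45/79
merge 34/79 + 45/79 → 1
L = 9/79 + 19/79 + 26/79 + 34/79 + 45/79 + 1 = 212/79 ≈ 2.684 bits/symbol.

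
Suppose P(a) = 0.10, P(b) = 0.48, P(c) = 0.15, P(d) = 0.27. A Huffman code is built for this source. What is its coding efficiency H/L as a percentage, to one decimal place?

Entropy H = −Σ p log₂ p ≈ 1.7610 bits.
Huffman merges: 1/10+3/20→1/4; 1/4+27/100→13/25; 12/25+13/25→1. L = 177/100 ≈ 1.7700.
Efficiency = H/L = 1.7610/1.7700 = 99.5%.

99.5%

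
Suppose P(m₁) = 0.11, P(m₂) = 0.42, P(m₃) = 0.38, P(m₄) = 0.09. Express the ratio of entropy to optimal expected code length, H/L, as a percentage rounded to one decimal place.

Entropy H = −Σ p log₂ p ≈ 1.7190 bits.
Huffman merges: 9/100+11/100→1/5; 1/5+19/50→29/50; 21/50+29/50→1. L = 89/50 ≈ 1.7800.
Efficiency = H/L = 1.7190/1.7800 = 96.6%.

96.6%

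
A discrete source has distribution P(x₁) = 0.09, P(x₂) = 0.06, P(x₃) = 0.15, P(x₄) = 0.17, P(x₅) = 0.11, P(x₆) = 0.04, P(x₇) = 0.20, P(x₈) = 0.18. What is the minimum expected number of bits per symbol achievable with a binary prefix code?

2.9 bits/symbol

Repeatedly combine the two least-probable nodes; the expected code length is the sum of the merged weights.
merge 1/25 + 3/50 → 1/10
merge 9/100 + 1/10 → 19/100
merge 11/100 + 3/20 → 13/50
merge 17/100 + 9/50 → 7/20
merge 19/100 + 1/5 → 39/100
merge 13/50 + 7/20 → 61/100
merge 39/100 + 61/100 → 1
L = 1/10 + 19/100 + 13/50 + 7/20 + 39/100 + 61/100 + 1 = 29/10 = 2.9 bits/symbol.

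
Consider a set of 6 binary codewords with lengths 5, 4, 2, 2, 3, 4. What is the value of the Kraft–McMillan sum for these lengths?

With common denominator 2^5 = 32: Σ 2^(−ℓᵢ) = 1/32 + 2/32 + 8/32 + 8/32 + 4/32 + 2/32 = 25/32 = 0.78125.

0.78125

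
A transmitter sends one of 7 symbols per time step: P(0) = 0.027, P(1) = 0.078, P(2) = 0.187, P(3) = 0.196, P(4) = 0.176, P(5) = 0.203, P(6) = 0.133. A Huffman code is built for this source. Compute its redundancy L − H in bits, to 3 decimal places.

Entropy H = −Σ p log₂ p ≈ 2.6361 bits.
Huffman merges: 27/1000+39/500→21/200; 21/200+133/1000→119/500; 22/125+187/1000→363/1000; 49/250+203/1000→399/1000; 119/500+363/1000→601/1000; 399/1000+601/1000→1. L = 1353/500 ≈ 2.7060.
L − H = 2.7060 − 2.6361 = 0.070 bits.

0.070 bits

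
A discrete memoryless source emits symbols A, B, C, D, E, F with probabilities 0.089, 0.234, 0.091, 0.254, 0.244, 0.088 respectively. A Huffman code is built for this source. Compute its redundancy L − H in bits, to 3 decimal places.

0.022 bits

Entropy H = −Σ p log₂ p ≈ 2.4229 bits.
Huffman merges: 11/125+89/1000→177/1000; 91/1000+177/1000→67/250; 117/500+61/250→239/500; 127/500+67/250→261/500; 239/500+261/500→1. L = 489/200 ≈ 2.4450.
L − H = 2.4450 − 2.4229 = 0.022 bits.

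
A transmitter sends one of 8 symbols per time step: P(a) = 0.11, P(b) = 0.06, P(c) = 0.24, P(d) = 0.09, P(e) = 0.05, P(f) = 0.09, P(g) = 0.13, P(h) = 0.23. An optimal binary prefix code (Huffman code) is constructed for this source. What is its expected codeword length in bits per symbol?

Repeatedly combine the two least-probable nodes; the expected code length is the sum of the merged weights.
merge 1/20 + 3/50 → 11/100
merge 9/100 + 9/100 → 9/50
merge 11/100 + 11/100 → 11/50
merge 13/100 + 9/50 → 31/100
merge 11/50 + 23/100 → 9/20
merge 6/25 + 31/100 → 11/20
merge 9/20 + 11/20 → 1
L = 11/100 + 9/50 + 11/50 + 31/100 + 9/20 + 11/20 + 1 = 141/50 = 2.82 bits/symbol.

2.82 bits/symbol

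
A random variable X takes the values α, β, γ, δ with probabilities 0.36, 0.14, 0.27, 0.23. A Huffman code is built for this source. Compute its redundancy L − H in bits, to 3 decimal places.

Entropy H = −Σ p log₂ p ≈ 1.9254 bits.
Huffman merges: 7/50+23/100→37/100; 27/100+9/25→63/100; 37/100+63/100→1. L = 2 ≈ 2.0000.
L − H = 2.0000 − 1.9254 = 0.075 bits.

0.075 bits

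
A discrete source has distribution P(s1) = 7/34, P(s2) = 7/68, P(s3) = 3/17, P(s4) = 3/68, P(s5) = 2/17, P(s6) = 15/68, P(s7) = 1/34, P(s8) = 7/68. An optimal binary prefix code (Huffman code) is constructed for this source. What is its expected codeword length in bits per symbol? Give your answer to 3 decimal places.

Repeatedly combine the two least-probable nodes; the expected code length is the sum of the merged weights.
merge 1/34 + 3/68 → 5/68
merge 5/68 + 7/68 → 3/17
merge 7/68 + 2/17 → 15/68
merge 3/17 + 3/17 → 6/17
merge 7/34 + 15/68 → 29/68
merge 15/68 + 6/17 → 39/68
merge 29/68 + 39/68 → 1
L = 5/68 + 3/17 + 15/68 + 6/17 + 29/68 + 39/68 + 1 = 48/17 ≈ 2.824 bits/symbol.

2.824 bits/symbol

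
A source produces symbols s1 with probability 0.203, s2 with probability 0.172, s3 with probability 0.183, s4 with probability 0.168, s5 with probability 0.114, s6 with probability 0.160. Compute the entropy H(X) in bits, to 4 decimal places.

H = −Σ pᵢ log₂ pᵢ.
−0.203·log₂(0.203) = 0.4670
−0.172·log₂(0.172) = 0.4368
−0.183·log₂(0.183) = 0.4484
−0.168·log₂(0.168) = 0.4323
−0.114·log₂(0.114) = 0.3571
−0.160·log₂(0.160) = 0.4230
Sum ≈ 2.5647 → 2.5647 bits.

2.5647 bits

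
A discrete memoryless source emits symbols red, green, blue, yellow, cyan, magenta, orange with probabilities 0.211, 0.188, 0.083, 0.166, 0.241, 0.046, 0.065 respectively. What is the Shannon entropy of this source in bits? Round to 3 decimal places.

2.610 bits

H = −Σ pᵢ log₂ pᵢ.
−0.211·log₂(0.211) = 0.4736
−0.188·log₂(0.188) = 0.4533
−0.083·log₂(0.083) = 0.2980
−0.166·log₂(0.166) = 0.4301
−0.241·log₂(0.241) = 0.4947
−0.046·log₂(0.046) = 0.2043
−0.065·log₂(0.065) = 0.2563
Sum ≈ 2.6104 → 2.610 bits.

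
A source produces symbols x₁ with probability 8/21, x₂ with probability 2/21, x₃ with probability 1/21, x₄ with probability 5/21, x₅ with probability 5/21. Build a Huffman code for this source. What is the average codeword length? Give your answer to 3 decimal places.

2.143 bits/symbol

Repeatedly combine the two least-probable nodes; the expected code length is the sum of the merged weights.
merge 1/21 + 2/21 → 1/7
merge 1/7 + 5/21 → 8/21
merge 5/21 + 8/21 → 13/21
merge 8/21 + 13/21 → 1
L = 1/7 + 8/21 + 13/21 + 1 = 15/7 ≈ 2.143 bits/symbol.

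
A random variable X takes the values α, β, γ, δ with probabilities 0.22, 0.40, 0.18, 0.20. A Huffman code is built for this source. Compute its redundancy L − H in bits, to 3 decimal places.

Entropy H = −Σ p log₂ p ≈ 1.9190 bits.
Huffman merges: 9/50+1/5→19/50; 11/50+19/50→3/5; 2/5+3/5→1. L = 99/50 ≈ 1.9800.
L − H = 1.9800 − 1.9190 = 0.061 bits.

0.061 bits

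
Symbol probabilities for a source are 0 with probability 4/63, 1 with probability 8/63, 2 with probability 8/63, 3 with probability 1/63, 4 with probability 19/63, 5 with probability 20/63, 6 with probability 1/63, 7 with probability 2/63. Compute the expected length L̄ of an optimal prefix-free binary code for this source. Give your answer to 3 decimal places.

2.476 bits/symbol

Repeatedly combine the two least-probable nodes; the expected code length is the sum of the merged weights.
merge 1/63 + 1/63 → 2/63
merge 2/63 + 2/63 → 4/63
merge 4/63 + 4/63 → 8/63
merge 8/63 + 8/63 → 16/63
merge 8/63 + 16/63 → 8/21
merge 19/63 + 20/63 → 13/21
merge 8/21 + 13/21 → 1
L = 2/63 + 4/63 + 8/63 + 16/63 + 8/21 + 13/21 + 1 = 52/21 ≈ 2.476 bits/symbol.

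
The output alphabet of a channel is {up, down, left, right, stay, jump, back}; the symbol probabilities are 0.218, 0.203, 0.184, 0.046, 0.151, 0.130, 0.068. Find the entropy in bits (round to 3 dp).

H = −Σ pᵢ log₂ pᵢ.
−0.218·log₂(0.218) = 0.4791
−0.203·log₂(0.203) = 0.4670
−0.184·log₂(0.184) = 0.4494
−0.046·log₂(0.046) = 0.2043
−0.151·log₂(0.151) = 0.4118
−0.130·log₂(0.130) = 0.3826
−0.068·log₂(0.068) = 0.2637
Sum ≈ 2.6580 → 2.658 bits.

2.658 bits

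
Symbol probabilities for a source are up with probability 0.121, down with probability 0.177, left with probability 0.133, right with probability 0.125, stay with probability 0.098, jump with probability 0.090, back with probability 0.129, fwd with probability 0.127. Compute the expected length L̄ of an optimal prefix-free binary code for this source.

Repeatedly combine the two least-probable nodes; the expected code length is the sum of the merged weights.
merge 9/100 + 49/500 → 47/250
merge 121/1000 + 1/8 → 123/500
merge 127/1000 + 129/1000 → 32/125
merge 133/1000 + 177/1000 → 31/100
merge 47/250 + 123/500 → 217/500
merge 32/125 + 31/100 → 283/500
merge 217/500 + 283/500 → 1
L = 47/250 + 123/500 + 32/125 + 31/100 + 217/500 + 283/500 + 1 = 3 bits/symbol.

3 bits/symbol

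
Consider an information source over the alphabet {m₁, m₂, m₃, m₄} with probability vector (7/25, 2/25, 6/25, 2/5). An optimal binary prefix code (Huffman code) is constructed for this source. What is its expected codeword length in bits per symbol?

1.92 bits/symbol

Repeatedly combine the two least-probable nodes; the expected code length is the sum of the merged weights.
merge 2/25 + 6/25 → 8/25
merge 7/25 + 8/25 → 3/5
merge 2/5 + 3/5 → 1
L = 8/25 + 3/5 + 1 = 48/25 = 1.92 bits/symbol.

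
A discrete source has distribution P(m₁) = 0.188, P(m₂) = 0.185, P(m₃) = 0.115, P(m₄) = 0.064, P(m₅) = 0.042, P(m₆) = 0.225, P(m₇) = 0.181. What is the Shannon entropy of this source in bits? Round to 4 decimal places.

H = −Σ pᵢ log₂ pᵢ.
−0.188·log₂(0.188) = 0.4533
−0.185·log₂(0.185) = 0.4504
−0.115·log₂(0.115) = 0.3588
−0.064·log₂(0.064) = 0.2538
−0.042·log₂(0.042) = 0.1921
−0.225·log₂(0.225) = 0.4842
−0.181·log₂(0.181) = 0.4463
Sum ≈ 2.6389 → 2.6389 bits.

2.6389 bits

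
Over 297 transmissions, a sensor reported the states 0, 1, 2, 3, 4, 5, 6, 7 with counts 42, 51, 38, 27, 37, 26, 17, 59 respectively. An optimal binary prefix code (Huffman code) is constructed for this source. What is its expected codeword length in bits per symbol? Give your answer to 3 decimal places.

Probabilities are the counts divided by 297.
Repeatedly combine the two least-probable nodes; the expected code length is the sum of the merged weights.
merge 17/297 + 26/297 → 43/297
merge 1/11 + 37/297 → 64/297
merge 38/297 + 14/99 → 80/297
merge 43/297 + 17/99 → 94/297
merge 59/297 + 64/297 → 41/99
merge 80/297 + 94/297 → 58/99
merge 41/99 + 58/99 → 1
L = 43/297 + 64/297 + 80/297 + 94/297 + 41/99 + 58/99 + 1 = 875/297 ≈ 2.946 bits/symbol.

2.946 bits/symbol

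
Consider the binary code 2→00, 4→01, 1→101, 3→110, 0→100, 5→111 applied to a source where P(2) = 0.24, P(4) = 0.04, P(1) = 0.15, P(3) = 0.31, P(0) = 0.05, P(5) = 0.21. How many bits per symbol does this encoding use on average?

2.72 bits/symbol

L̄ = Σ pᵢ·ℓᵢ = 0.24·2 + 0.04·2 + 0.15·3 + 0.31·3 + 0.05·3 + 0.21·3 = 2.72 bits/symbol.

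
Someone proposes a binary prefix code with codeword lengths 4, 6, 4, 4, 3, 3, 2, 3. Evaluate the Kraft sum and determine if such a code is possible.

0.828125; yes

With common denominator 2^6 = 64: Σ 2^(−ℓᵢ) = 4/64 + 1/64 + 4/64 + 4/64 + 8/64 + 8/64 + 16/64 + 8/64 = 53/64 = 0.828125.
Kraft's inequality requires Σ ≤ 1; here Σ = 0.828125 ≤ 1, so such a prefix code exists.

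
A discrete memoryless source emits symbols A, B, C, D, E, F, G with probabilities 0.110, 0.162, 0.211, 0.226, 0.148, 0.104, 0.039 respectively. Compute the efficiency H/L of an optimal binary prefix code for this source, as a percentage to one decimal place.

Entropy H = −Σ p log₂ p ≈ 2.6643 bits.
Huffman merges: 39/1000+13/125→143/1000; 11/100+143/1000→253/1000; 37/250+81/500→31/100; 211/1000+113/500→437/1000; 253/1000+31/100→563/1000; 437/1000+563/1000→1. L = 1353/500 ≈ 2.7060.
Efficiency = H/L = 2.6643/2.7060 = 98.5%.

98.5%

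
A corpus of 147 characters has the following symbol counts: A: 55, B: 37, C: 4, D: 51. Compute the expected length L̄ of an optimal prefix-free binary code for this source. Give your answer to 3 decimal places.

Probabilities are the counts divided by 147.
Repeatedly combine the two least-probable nodes; the expected code length is the sum of the merged weights.
merge 4/147 + 37/147 → 41/147
merge 41/147 + 17/49 → 92/147
merge 55/147 + 92/147 → 1
L = 41/147 + 92/147 + 1 = 40/21 ≈ 1.905 bits/symbol.

1.905 bits/symbol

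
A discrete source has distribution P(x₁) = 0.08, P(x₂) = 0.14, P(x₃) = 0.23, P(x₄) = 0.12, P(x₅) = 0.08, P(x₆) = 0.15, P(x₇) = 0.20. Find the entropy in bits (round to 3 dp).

2.710 bits

H = −Σ pᵢ log₂ pᵢ.
−0.08·log₂(0.08) = 0.2915
−0.14·log₂(0.14) = 0.3971
−0.23·log₂(0.23) = 0.4877
−0.12·log₂(0.12) = 0.3671
−0.08·log₂(0.08) = 0.2915
−0.15·log₂(0.15) = 0.4105
−0.20·log₂(0.20) = 0.4644
Sum ≈ 2.7098 → 2.710 bits.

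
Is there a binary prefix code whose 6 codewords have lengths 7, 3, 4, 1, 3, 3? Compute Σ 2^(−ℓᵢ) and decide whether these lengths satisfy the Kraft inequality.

With common denominator 2^7 = 128: Σ 2^(−ℓᵢ) = 1/128 + 16/128 + 8/128 + 64/128 + 16/128 + 16/128 = 121/128 = 0.9453125.
Kraft's inequality requires Σ ≤ 1; here Σ = 0.9453125 ≤ 1, so such a prefix code exists.

0.9453125; yes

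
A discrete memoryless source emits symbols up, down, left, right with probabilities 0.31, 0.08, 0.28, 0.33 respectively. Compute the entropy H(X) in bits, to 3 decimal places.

1.857 bits

H = −Σ pᵢ log₂ pᵢ.
−0.31·log₂(0.31) = 0.5238
−0.08·log₂(0.08) = 0.2915
−0.28·log₂(0.28) = 0.5142
−0.33·log₂(0.33) = 0.5278
Sum ≈ 1.8573 → 1.857 bits.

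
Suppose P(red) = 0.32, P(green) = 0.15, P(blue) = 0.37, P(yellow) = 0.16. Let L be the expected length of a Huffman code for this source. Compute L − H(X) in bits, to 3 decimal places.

Entropy H = −Σ p log₂ p ≈ 1.8903 bits.
Huffman merges: 3/20+4/25→31/100; 31/100+8/25→63/100; 37/100+63/100→1. L = 97/50 ≈ 1.9400.
L − H = 1.9400 − 1.8903 = 0.050 bits.

0.050 bits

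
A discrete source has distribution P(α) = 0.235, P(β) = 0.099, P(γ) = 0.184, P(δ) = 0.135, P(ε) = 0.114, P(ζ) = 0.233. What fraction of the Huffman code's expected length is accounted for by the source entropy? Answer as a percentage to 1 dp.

99.0%

Entropy H = −Σ p log₂ p ≈ 2.5075 bits.
Huffman merges: 99/1000+57/500→213/1000; 27/200+23/125→319/1000; 213/1000+233/1000→223/500; 47/200+319/1000→277/500; 223/500+277/500→1. L = 633/250 ≈ 2.5320.
Efficiency = H/L = 2.5075/2.5320 = 99.0%.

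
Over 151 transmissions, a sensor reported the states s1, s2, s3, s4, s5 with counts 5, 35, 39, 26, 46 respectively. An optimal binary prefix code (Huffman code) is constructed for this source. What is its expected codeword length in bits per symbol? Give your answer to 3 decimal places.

Probabilities are the counts divided by 151.
Repeatedly combine the two least-probable nodes; the expected code length is the sum of the merged weights.
merge 5/151 + 26/151 → 31/151
merge 31/151 + 35/151 → 66/151
merge 39/151 + 46/151 → 85/151
merge 66/151 + 85/151 → 1
L = 31/151 + 66/151 + 85/151 + 1 = 333/151 ≈ 2.205 bits/symbol.

2.205 bits/symbol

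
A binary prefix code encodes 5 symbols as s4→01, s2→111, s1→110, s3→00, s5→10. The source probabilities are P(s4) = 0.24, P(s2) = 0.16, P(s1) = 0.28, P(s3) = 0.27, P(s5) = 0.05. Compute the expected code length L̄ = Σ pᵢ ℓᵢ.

2.44 bits/symbol

L̄ = Σ pᵢ·ℓᵢ = 0.24·2 + 0.16·3 + 0.28·3 + 0.27·2 + 0.05·2 = 2.44 bits/symbol.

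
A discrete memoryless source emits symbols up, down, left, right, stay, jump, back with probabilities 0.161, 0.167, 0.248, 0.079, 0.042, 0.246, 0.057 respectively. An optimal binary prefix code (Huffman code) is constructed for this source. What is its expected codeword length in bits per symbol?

Repeatedly combine the two least-probable nodes; the expected code length is the sum of the merged weights.
merge 21/500 + 57/1000 → 99/1000
merge 79/1000 + 99/1000 → 89/500
merge 161/1000 + 167/1000 → 41/125
merge 89/500 + 123/500 → 53/125
merge 31/125 + 41/125 → 72/125
merge 53/125 + 72/125 → 1
L = 99/1000 + 89/500 + 41/125 + 53/125 + 72/125 + 1 = 521/200 = 2.605 bits/symbol.

2.605 bits/symbol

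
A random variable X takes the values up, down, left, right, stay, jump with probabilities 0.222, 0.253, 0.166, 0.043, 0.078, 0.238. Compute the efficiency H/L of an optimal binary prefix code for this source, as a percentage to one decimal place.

Entropy H = −Σ p log₂ p ≈ 2.3889 bits.
Huffman merges: 43/1000+39/500→121/1000; 121/1000+83/500→287/1000; 111/500+119/500→23/50; 253/1000+287/1000→27/50; 23/50+27/50→1. L = 301/125 ≈ 2.4080.
Efficiency = H/L = 2.3889/2.4080 = 99.2%.

99.2%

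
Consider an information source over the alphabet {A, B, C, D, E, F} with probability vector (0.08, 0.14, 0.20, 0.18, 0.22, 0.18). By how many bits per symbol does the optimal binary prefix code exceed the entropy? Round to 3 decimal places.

0.056 bits

Entropy H = −Σ p log₂ p ≈ 2.5242 bits.
Huffman merges: 2/25+7/50→11/50; 9/50+9/50→9/25; 1/5+11/50→21/50; 11/50+9/25→29/50; 21/50+29/50→1. L = 129/50 ≈ 2.5800.
L − H = 2.5800 − 2.5242 = 0.056 bits.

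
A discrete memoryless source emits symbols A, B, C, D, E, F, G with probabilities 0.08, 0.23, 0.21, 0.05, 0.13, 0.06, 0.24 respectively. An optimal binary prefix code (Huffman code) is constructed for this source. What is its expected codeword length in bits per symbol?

Repeatedly combine the two least-probable nodes; the expected code length is the sum of the merged weights.
merge 1/20 + 3/50 → 11/100
merge 2/25 + 11/100 → 19/100
merge 13/100 + 19/100 → 8/25
merge 21/100 + 23/100 → 11/25
merge 6/25 + 8/25 → 14/25
merge 11/25 + 14/25 → 1
L = 11/100 + 19/100 + 8/25 + 11/25 + 14/25 + 1 = 131/50 = 2.62 bits/symbol.

2.62 bits/symbol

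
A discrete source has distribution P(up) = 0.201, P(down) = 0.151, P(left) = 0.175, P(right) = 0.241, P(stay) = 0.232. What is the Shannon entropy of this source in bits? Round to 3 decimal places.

H = −Σ pᵢ log₂ pᵢ.
−0.201·log₂(0.201) = 0.4653
−0.151·log₂(0.151) = 0.4118
−0.175·log₂(0.175) = 0.4401
−0.241·log₂(0.241) = 0.4947
−0.232·log₂(0.232) = 0.4890
Sum ≈ 2.3009 → 2.301 bits.

2.301 bits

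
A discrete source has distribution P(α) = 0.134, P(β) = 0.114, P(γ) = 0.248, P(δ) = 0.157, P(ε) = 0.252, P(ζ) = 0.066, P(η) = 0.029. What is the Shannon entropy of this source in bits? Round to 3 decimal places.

2.572 bits

H = −Σ pᵢ log₂ pᵢ.
−0.134·log₂(0.134) = 0.3886
−0.114·log₂(0.114) = 0.3571
−0.248·log₂(0.248) = 0.4989
−0.157·log₂(0.157) = 0.4194
−0.252·log₂(0.252) = 0.5011
−0.066·log₂(0.066) = 0.2588
−0.029·log₂(0.029) = 0.1481
Sum ≈ 2.5720 → 2.572 bits.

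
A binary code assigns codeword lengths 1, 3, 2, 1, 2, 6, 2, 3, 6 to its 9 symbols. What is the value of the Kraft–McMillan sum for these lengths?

2.03125

With common denominator 2^6 = 64: Σ 2^(−ℓᵢ) = 32/64 + 8/64 + 16/64 + 32/64 + 16/64 + 1/64 + 16/64 + 8/64 + 1/64 = 130/64 = 2.03125.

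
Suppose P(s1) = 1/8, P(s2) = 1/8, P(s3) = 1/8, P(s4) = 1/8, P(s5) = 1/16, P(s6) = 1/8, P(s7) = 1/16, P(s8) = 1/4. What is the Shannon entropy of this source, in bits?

Each probability is a power of 1/2, so log₂(1/p) is an integer.
H = Σ p·log₂(1/p) = 1/8·3 + 1/8·3 + 1/8·3 + 1/8·3 + 1/16·4 + 1/8·3 + 1/16·4 + 1/4·2 = 2.875 bits.

2.875 bits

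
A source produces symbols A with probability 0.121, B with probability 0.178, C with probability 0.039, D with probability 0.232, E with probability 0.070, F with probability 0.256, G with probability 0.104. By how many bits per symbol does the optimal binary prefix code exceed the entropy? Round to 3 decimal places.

0.026 bits

Entropy H = −Σ p log₂ p ≈ 2.5948 bits.
Huffman merges: 39/1000+7/100→109/1000; 13/125+109/1000→213/1000; 121/1000+89/500→299/1000; 213/1000+29/125→89/200; 32/125+299/1000→111/200; 89/200+111/200→1. L = 2621/1000 ≈ 2.6210.
L − H = 2.6210 − 2.5948 = 0.026 bits.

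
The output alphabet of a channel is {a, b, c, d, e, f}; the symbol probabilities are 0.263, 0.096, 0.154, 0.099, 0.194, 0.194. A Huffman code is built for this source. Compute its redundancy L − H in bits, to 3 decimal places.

0.048 bits

Entropy H = −Σ p log₂ p ≈ 2.4952 bits.
Huffman merges: 12/125+99/1000→39/200; 77/500+97/500→87/250; 97/500+39/200→389/1000; 263/1000+87/250→611/1000; 389/1000+611/1000→1. L = 2543/1000 ≈ 2.5430.
L − H = 2.5430 − 2.4952 = 0.048 bits.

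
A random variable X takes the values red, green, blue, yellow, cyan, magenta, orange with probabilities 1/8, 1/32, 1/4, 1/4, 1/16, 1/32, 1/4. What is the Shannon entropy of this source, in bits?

Each probability is a power of 1/2, so log₂(1/p) is an integer.
H = Σ p·log₂(1/p) = 1/8·3 + 1/32·5 + 1/4·2 + 1/4·2 + 1/16·4 + 1/32·5 + 1/4·2 = 2.4375 bits.

2.4375 bits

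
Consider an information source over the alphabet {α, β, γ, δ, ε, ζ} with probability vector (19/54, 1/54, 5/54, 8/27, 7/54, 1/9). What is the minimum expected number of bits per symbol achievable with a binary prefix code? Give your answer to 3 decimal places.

Repeatedly combine the two least-probable nodes; the expected code length is the sum of the merged weights.
merge 1/54 + 5/54 → 1/9
merge 1/9 + 1/9 → 2/9
merge 7/54 + 2/9 → 19/54
merge 8/27 + 19/54 → 35/54
merge 19/54 + 35/54 → 1
L = 1/9 + 2/9 + 19/54 + 35/54 + 1 = 7/3 ≈ 2.333 bits/symbol.

2.333 bits/symbol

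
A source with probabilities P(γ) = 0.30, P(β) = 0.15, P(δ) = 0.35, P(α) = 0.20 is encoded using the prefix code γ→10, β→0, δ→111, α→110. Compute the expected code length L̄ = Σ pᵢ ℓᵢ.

2.4 bits/symbol

L̄ = Σ pᵢ·ℓᵢ = 0.30·2 + 0.15·1 + 0.35·3 + 0.20·3 = 2.4 bits/symbol.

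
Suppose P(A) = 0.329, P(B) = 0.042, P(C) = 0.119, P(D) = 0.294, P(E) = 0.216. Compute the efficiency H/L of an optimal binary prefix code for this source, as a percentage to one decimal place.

96.3%

Entropy H = −Σ p log₂ p ≈ 2.0820 bits.
Huffman merges: 21/500+119/1000→161/1000; 161/1000+27/125→377/1000; 147/500+329/1000→623/1000; 377/1000+623/1000→1. L = 2161/1000 ≈ 2.1610.
Efficiency = H/L = 2.0820/2.1610 = 96.3%.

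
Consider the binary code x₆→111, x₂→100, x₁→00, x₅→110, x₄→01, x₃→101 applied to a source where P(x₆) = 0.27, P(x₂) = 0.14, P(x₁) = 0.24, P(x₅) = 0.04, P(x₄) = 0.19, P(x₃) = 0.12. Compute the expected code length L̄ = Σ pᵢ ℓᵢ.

2.57 bits/symbol

L̄ = Σ pᵢ·ℓᵢ = 0.27·3 + 0.14·3 + 0.24·2 + 0.04·3 + 0.19·2 + 0.12·3 = 2.57 bits/symbol.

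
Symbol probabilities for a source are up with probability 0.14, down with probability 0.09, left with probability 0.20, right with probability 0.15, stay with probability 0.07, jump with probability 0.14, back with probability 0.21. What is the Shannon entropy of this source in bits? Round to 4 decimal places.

2.7232 bits

H = −Σ pᵢ log₂ pᵢ.
−0.14·log₂(0.14) = 0.3971
−0.09·log₂(0.09) = 0.3127
−0.20·log₂(0.20) = 0.4644
−0.15·log₂(0.15) = 0.4105
−0.07·log₂(0.07) = 0.2686
−0.14·log₂(0.14) = 0.3971
−0.21·log₂(0.21) = 0.4728
Sum ≈ 2.7232 → 2.7232 bits.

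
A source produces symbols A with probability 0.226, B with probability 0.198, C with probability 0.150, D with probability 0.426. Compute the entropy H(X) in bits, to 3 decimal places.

H = −Σ pᵢ log₂ pᵢ.
−0.226·log₂(0.226) = 0.4849
−0.198·log₂(0.198) = 0.4626
−0.150·log₂(0.150) = 0.4105
−0.426·log₂(0.426) = 0.5244
Sum ≈ 1.8825 → 1.883 bits.

1.883 bits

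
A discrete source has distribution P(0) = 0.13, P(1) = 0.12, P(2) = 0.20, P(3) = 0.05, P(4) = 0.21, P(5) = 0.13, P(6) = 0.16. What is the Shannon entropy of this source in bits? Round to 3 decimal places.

H = −Σ pᵢ log₂ pᵢ.
−0.13·log₂(0.13) = 0.3826
−0.12·log₂(0.12) = 0.3671
−0.20·log₂(0.20) = 0.4644
−0.05·log₂(0.05) = 0.2161
−0.21·log₂(0.21) = 0.4728
−0.13·log₂(0.13) = 0.3826
−0.16·log₂(0.16) = 0.4230
Sum ≈ 2.7087 → 2.709 bits.

2.709 bits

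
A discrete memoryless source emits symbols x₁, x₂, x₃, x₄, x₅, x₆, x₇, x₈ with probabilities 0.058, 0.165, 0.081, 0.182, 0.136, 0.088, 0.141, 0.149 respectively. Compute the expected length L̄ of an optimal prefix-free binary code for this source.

2.957 bits/symbol

Repeatedly combine the two least-probable nodes; the expected code length is the sum of the merged weights.
merge 29/500 + 81/1000 → 139/1000
merge 11/125 + 17/125 → 28/125
merge 139/1000 + 141/1000 → 7/25
merge 149/1000 + 33/200 → 157/500
merge 91/500 + 28/125 → 203/500
merge 7/25 + 157/500 → 297/500
merge 203/500 + 297/500 → 1
L = 139/1000 + 28/125 + 7/25 + 157/500 + 203/500 + 297/500 + 1 = 2957/1000 = 2.957 bits/symbol.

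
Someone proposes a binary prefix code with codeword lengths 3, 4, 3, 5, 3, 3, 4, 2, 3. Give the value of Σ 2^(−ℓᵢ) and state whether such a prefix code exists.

With common denominator 2^5 = 32: Σ 2^(−ℓᵢ) = 4/32 + 2/32 + 4/32 + 1/32 + 4/32 + 4/32 + 2/32 + 8/32 + 4/32 = 33/32 = 1.03125.
Kraft's inequality requires Σ ≤ 1; here Σ = 1.03125 > 1, so no such prefix code exists.

1.03125; no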